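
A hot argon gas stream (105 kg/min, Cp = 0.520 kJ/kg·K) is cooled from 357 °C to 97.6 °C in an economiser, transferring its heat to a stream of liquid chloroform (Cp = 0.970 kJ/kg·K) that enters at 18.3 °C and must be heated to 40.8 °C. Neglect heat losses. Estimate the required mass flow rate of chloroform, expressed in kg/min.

ṁ_c = 649 kg/min

Heat released by hot stream: Q = 105 × 0.520 × (357 − 97.6) = 14163 kJ/min
Energy balance on cold side (adiabatic exchanger): Q = ṁ_c·Cp_c·(T_c,out − T_c,in)
ṁ_c = 14163 / [0.970 × (40.8 − 18.3)] = 648.95 kg/min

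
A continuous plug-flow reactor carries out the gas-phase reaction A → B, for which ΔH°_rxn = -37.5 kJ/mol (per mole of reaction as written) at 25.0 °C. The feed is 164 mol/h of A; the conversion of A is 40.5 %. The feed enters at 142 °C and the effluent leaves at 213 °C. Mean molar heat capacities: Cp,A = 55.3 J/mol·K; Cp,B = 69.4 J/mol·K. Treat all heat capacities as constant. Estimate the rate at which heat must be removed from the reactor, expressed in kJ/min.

Q_out = 27.8 kJ/min

Extent of reaction ξ = 0.405 × 164 = 66.42 mol/h
Reaction term: ξ·ΔH°_rxn = 66.42 × -37.5 = -2490.8 kJ/h
Sensible, feed 142→25 °C: -1061.1 kJ/h
Outlet flows (mol/h): A 97.58, B 66.42
Sensible, products 25→213 °C: 1881.1 kJ/h
Q = ΔH = -1670.8 kJ/h = -0.4641 kW
Heat removed = 27.846 kJ/min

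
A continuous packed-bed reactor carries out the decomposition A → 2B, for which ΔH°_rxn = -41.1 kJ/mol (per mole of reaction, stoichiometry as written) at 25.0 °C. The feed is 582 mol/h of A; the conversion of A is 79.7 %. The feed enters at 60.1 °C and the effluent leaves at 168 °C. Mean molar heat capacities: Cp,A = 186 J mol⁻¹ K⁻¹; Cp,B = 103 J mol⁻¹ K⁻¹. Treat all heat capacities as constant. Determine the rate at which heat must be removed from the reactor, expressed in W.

Q_out = 1680 W

Extent of reaction ξ = 0.797 × 582 = 463.85 mol/h
Reaction term: ξ·ΔH°_rxn = 463.85 × -41.1 = -19064 kJ/h
Sensible, feed 60.1→25 °C: -3799.6 kJ/h
Outlet flows (mol/h): A 118.15, B 927.71
Sensible, products 25→168 °C: 16807 kJ/h
Q = ΔH = -6057.4 kJ/h = -1.6826 kW
Heat removed = 1682.6 W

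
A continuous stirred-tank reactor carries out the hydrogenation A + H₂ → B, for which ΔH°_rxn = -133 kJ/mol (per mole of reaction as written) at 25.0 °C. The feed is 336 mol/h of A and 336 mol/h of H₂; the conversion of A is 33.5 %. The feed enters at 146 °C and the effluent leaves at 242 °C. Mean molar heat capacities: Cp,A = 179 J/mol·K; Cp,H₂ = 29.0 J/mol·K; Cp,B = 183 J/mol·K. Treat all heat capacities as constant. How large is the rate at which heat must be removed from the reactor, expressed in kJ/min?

Extent of reaction ξ = 0.335 × 336 = 112.56 mol/h
Reaction term: ξ·ΔH°_rxn = 112.56 × -133 = -14970 kJ/h
Sensible, feed 146→25 °C: -8456.4 kJ/h
Outlet flows (mol/h): A 223.44, H₂ 223.44, B 112.56
Sensible, products 25→242 °C: 14555 kJ/h
Q = ΔH = -8871.9 kJ/h = -2.4644 kW
Heat removed = 147.86 kJ/min

Q_out = 148 kJ/min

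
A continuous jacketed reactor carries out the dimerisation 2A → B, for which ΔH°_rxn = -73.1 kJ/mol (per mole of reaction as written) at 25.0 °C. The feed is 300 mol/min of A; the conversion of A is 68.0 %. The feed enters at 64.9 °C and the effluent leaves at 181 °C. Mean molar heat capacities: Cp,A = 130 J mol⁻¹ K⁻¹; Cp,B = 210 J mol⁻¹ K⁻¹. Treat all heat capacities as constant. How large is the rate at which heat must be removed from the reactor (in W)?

Extent of reaction ξ = 0.680 × 300 / 2 = 102 mol/min
Reaction term: ξ·ΔH°_rxn = 102 × -73.1 = -7456.2 kJ/min
Sensible, feed 64.9→25 °C: -1556.1 kJ/min
Outlet flows (mol/min): A 96, B 102
Sensible, products 25→181 °C: 5288.4 kJ/min
Q = ΔH = -3723.9 kJ/min = -62.065 kW
Heat removed = 62065 W

Q_out = 62100 W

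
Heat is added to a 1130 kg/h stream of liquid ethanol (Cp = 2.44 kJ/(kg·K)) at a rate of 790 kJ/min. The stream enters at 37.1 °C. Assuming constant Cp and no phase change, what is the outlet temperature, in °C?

Q = 790 kJ/min = 47400 kJ/h
ΔT = Q/(ṁ·Cp) = 47400/(1130×2.44) = 17.191 K
T_out = 37.1 + 17.191 = 54.291 °C

T_out = 54.3 °C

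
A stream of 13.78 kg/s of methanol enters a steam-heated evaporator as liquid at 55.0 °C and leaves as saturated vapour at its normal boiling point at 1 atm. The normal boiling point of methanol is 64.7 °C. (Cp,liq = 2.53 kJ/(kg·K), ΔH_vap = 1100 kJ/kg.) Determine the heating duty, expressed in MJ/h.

liquid 55.0→64.7 °C: 24.541 kJ/kg
vaporisation at 64.7 °C: 1100 kJ/kg
Δh = 24.541 + 1100 = 1124.5 kJ/kg
Q = ṁ·Δh = 13.78 kg/s × 1124.5 kJ/kg = 15496 kJ/s
|Q| = 15496 kW = 55786 MJ/h

Q = 55800 MJ/h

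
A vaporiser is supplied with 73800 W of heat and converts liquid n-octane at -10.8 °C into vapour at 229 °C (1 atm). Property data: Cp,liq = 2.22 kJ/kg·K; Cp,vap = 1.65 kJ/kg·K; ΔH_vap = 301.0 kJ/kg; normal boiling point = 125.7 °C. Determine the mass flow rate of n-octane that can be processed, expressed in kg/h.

ṁ = 343 kg/h

Δh = 2.22×(125.7−-10.8) + 301.0 + 1.65×(229−125.7) = 774.47 kJ/kg
Q = 73800 W = 73.8 kJ/s = 265680 kJ/h
ṁ = Q/Δh = 265680 / 774.47 = 343.05 kg/h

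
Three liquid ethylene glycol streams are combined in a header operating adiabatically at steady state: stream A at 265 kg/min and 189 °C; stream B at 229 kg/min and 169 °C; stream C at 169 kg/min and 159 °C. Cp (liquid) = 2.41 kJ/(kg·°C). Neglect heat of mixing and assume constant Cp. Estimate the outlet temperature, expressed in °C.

T_out = 174 °C

Adiabatic, steady state ⇒ Σ ṁᵢCp,ᵢ(T_out − Tᵢ) = 0
Σ ṁᵢCp,ᵢTᵢ = 265×2.41×189 + 229×2.41×169 + 169×2.41×159 = 278730
Σ ṁᵢCp,ᵢ = 265×2.41 + 229×2.41 + 169×2.41 = 1597.8
T_out = 278730 / 1597.8 = 174.44 °C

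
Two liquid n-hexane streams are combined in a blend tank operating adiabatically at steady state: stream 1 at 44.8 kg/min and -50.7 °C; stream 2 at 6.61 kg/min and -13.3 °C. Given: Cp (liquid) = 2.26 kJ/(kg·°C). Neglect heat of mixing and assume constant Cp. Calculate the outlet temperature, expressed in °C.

No heat crosses the boundary, so H_out = H_in.
T_out = Σ ṁᵢCp,ᵢTᵢ / Σ ṁᵢCp,ᵢ
      = -5332 / 116.19 = -45.891 °C

T_out = -45.9 °C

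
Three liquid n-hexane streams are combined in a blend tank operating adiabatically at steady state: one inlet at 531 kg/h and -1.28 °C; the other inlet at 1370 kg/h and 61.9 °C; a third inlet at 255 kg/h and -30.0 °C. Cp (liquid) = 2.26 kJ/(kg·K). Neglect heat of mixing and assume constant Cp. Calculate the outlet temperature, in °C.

Adiabatic, steady state ⇒ Σ ṁᵢCp,ᵢ(T_out − Tᵢ) = 0
Σ ṁᵢCp,ᵢTᵢ = 531×2.26×-1.28 + 1370×2.26×61.9 + 255×2.26×-30.0 = 172830
Σ ṁᵢCp,ᵢ = 531×2.26 + 1370×2.26 + 255×2.26 = 4872.6
T_out = 172830 / 4872.6 = 35.47 °C

T_out = 35.5 °C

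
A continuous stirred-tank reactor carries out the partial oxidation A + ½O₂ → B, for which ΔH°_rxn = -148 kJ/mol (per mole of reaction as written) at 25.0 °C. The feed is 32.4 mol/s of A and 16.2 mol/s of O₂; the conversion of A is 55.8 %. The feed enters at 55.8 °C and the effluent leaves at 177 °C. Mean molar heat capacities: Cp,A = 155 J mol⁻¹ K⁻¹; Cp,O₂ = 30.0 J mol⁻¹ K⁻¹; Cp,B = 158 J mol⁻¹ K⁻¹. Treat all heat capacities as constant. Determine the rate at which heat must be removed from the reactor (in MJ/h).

Q_out = 7350 MJ/h

Extent of reaction ξ = 0.558 × 32.4 = 18.079 mol/s
Reaction term: ξ·ΔH°_rxn = 18.079 × -148 = -2675.7 kJ/s
Sensible, feed 55.8→25 °C: -169.65 kJ/s
Outlet flows (mol/s): A 14.321, O₂ 7.1604, B 18.079
Sensible, products 25→177 °C: 804.24 kJ/s
Q = ΔH = -2041.1 kJ/s = -2041.1 kW
Heat removed = 7348.1 MJ/h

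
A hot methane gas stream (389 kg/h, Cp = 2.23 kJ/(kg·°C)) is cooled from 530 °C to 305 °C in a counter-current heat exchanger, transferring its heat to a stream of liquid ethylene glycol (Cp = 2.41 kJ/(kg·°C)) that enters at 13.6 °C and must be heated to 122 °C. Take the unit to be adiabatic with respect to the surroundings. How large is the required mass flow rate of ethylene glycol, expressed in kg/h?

ṁ_c = 747 kg/h

Heat released by hot stream: Q = 389 × 2.23 × (530 − 305) = 195180 kJ/h
Energy balance on cold side (adiabatic exchanger): Q = ṁ_c·Cp_c·(T_c,out − T_c,in)
ṁ_c = 195180 / [2.41 × (122 − 13.6)] = 747.12 kg/h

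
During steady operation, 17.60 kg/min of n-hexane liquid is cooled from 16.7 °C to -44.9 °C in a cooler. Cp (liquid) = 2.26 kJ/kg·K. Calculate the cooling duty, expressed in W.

Q = ṁ·Cp·ΔT = 17.60 × 2.26 × (-44.9 − 16.7) = -2450.2 kJ/min
Converting: 2450.2 / 60 s = 40.837 kW
Cooling duty = 40837 W

Q_c = 40800 W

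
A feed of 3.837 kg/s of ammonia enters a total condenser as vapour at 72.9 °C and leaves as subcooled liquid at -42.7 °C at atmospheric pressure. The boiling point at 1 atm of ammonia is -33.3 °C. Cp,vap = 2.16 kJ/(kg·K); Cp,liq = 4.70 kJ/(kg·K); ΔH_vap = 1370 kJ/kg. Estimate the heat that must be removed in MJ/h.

vapour 72.9→-33.3 °C: -229.39 kJ/kg
condensation at -33.3 °C: -1370 kJ/kg
liquid -33.3→-42.7 °C: -44.18 kJ/kg
Δh = -229.39 + -1370 + -44.18 = -1643.6 kJ/kg
Q = ṁ·Δh = 3.837 kg/s × -1643.6 kJ/kg = -6306.4 kJ/s
|Q| = 6306.4 kW = 22703 MJ/h

Q_c = 22700 MJ/h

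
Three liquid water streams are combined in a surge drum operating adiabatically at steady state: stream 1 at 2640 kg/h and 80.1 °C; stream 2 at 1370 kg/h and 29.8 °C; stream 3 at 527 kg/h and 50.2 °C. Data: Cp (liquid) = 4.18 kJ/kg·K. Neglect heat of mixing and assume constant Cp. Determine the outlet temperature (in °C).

Adiabatic, steady state ⇒ Σ ṁᵢCp,ᵢ(T_out − Tᵢ) = 0
Σ ṁᵢCp,ᵢTᵢ = 2640×4.18×80.1 + 1370×4.18×29.8 + 527×4.18×50.2 = 1.1652e+06
Σ ṁᵢCp,ᵢ = 2640×4.18 + 1370×4.18 + 527×4.18 = 18965
T_out = 1.1652e+06 / 18965 = 61.438 °C

T_out = 61.4 °C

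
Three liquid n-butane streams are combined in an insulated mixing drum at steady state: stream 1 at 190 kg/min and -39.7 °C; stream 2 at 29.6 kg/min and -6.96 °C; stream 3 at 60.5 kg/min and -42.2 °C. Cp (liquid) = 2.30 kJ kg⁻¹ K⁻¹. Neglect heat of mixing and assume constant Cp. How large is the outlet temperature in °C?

T_out = -36.8 °C

Energy balance with Q = 0: Σ ṁᵢCp,ᵢ(T_out − Tᵢ) = 0
T_out = Σ ṁᵢCp,ᵢTᵢ / Σ ṁᵢCp,ᵢ
      = -23695 / 644.23 = -36.78 °C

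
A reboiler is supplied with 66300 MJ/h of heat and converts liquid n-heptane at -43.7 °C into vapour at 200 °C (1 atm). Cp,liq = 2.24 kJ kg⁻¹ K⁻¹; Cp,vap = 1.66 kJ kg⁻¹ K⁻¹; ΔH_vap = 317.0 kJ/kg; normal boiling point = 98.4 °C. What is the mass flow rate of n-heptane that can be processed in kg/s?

Δh = 2.24×(98.4−-43.7) + 317.0 + 1.66×(200−98.4) = 803.96 kJ/kg
Q = 66300 MJ/h = 18417 kJ/s = 18417 kJ/s
ṁ = Q/Δh = 18417 / 803.96 = 22.907 kg/s

ṁ = 22.9 kg/s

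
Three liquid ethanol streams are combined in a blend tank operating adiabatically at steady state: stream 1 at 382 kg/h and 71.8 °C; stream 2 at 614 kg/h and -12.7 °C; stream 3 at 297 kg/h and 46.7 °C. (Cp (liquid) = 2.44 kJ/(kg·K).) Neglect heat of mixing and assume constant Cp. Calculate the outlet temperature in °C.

T_out = 25.9 °C

No heat crosses the boundary, so H_out = H_in.
Σ ṁᵢCp,ᵢTᵢ = 382×2.44×71.8 + 614×2.44×-12.7 + 297×2.44×46.7 = 81739
Σ ṁᵢCp,ᵢ = 382×2.44 + 614×2.44 + 297×2.44 = 3154.9
T_out = 81739 / 3154.9 = 25.909 °C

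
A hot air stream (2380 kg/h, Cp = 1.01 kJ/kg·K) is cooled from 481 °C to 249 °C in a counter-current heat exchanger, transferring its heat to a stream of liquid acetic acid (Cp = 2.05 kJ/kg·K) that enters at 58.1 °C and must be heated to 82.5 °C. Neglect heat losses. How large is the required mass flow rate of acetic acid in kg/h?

Heat released by hot stream: Q = 2380 × 1.01 × (481 − 249) = 557680 kJ/h
Energy balance on cold side (adiabatic exchanger): Q = ṁ_c·Cp_c·(T_c,out − T_c,in)
ṁ_c = 557680 / [2.05 × (82.5 − 58.1)] = 11149 kg/h

ṁ_c = 11100 kg/h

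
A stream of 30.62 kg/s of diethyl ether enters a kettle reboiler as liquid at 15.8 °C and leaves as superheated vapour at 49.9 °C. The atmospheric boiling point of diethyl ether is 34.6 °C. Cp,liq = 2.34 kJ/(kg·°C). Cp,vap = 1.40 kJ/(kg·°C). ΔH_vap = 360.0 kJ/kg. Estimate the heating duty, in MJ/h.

liquid 15.8→34.6 °C: 43.992 kJ/kg
vaporisation at 34.6 °C: 360 kJ/kg
vapour 34.6→49.9 °C: 21.42 kJ/kg
Δh = 43.992 + 360 + 21.42 = 425.41 kJ/kg
Q = ṁ·Δh = 30.62 kg/s × 425.41 kJ/kg = 13026 kJ/s
|Q| = 13026 kW = 46894 MJ/h

Q = 46900 MJ/h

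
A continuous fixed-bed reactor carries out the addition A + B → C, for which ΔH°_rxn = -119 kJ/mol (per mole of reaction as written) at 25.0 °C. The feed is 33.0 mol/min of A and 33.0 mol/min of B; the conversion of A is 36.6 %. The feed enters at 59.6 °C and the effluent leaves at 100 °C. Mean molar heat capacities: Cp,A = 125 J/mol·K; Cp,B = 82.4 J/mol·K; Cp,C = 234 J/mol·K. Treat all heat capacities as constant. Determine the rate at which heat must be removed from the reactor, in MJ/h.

Q_out = 68.2 MJ/h

Extent of reaction ξ = 0.366 × 33.0 = 12.078 mol/min
Reaction term: ξ·ΔH°_rxn = 12.078 × -119 = -1437.3 kJ/min
Sensible, feed 59.6→25 °C: -236.81 kJ/min
Outlet flows (mol/min): A 20.922, B 20.922, C 12.078
Sensible, products 25→100 °C: 537.41 kJ/min
Q = ΔH = -1136.7 kJ/min = -18.945 kW
Heat removed = 68.201 MJ/h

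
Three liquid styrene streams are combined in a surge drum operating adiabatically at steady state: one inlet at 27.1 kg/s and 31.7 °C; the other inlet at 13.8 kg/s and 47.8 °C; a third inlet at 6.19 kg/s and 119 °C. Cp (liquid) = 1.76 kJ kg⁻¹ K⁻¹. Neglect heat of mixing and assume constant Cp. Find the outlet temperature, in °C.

T_out = 47.9 °C

Energy balance with Q = 0: Σ ṁᵢCp,ᵢ(T_out − Tᵢ) = 0
Σ ṁᵢCp,ᵢTᵢ = 27.1×1.76×31.7 + 13.8×1.76×47.8 + 6.19×1.76×119 = 3969.4
Σ ṁᵢCp,ᵢ = 27.1×1.76 + 13.8×1.76 + 6.19×1.76 = 82.878
T_out = 3969.4 / 82.878 = 47.894 °C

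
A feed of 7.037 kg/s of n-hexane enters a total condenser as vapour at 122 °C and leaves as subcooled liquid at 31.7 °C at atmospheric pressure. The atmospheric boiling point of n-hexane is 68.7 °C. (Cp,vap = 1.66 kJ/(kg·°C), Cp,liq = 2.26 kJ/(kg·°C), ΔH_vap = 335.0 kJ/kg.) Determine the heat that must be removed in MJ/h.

Q_c = 12800 MJ/h

vapour 122→68.7 °C: -88.478 kJ/kg
condensation at 68.7 °C: -335 kJ/kg
liquid 68.7→31.7 °C: -83.62 kJ/kg
Δh = -88.478 + -335 + -83.62 = -507.1 kJ/kg
Q = ṁ·Δh = 7.037 kg/s × -507.1 kJ/kg = -3568.4 kJ/s
|Q| = 3568.4 kW = 12846 MJ/h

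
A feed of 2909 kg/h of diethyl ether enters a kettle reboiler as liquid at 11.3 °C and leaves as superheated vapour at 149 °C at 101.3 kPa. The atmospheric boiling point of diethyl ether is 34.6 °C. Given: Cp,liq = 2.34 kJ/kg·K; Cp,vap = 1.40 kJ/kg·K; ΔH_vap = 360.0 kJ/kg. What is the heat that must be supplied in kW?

liquid 11.3→34.6 °C: 54.522 kJ/kg
vaporisation at 34.6 °C: 360 kJ/kg
vapour 34.6→149 °C: 160.16 kJ/kg
Δh = 54.522 + 360 + 160.16 = 574.68 kJ/kg
Q = ṁ·Δh = 2909 kg/h × 574.68 kJ/kg = 1.6717e+06 kJ/h
|Q| = 464.37 kW

Q = 464 kW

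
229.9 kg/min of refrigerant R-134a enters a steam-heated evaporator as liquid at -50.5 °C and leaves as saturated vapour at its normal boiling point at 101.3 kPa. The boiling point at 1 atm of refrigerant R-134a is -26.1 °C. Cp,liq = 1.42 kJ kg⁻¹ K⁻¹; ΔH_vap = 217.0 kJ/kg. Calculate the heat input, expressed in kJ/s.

liquid -50.5→-26.1 °C: 34.648 kJ/kg
vaporisation at -26.1 °C: 217 kJ/kg
Δh = 34.648 + 217 = 251.65 kJ/kg
Q = ṁ·Δh = 229.9 kg/min × 251.65 kJ/kg = 57854 kJ/min
|Q| = 964.23 kW

Q = 964 kJ/s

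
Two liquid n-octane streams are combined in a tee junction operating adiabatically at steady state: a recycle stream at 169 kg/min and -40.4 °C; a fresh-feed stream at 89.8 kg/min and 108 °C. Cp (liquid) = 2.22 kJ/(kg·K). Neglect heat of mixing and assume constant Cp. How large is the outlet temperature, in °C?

T_out = 11.1 °C

Energy balance with Q = 0: Σ ṁᵢCp,ᵢ(T_out − Tᵢ) = 0
T_out = Σ ṁᵢCp,ᵢTᵢ / Σ ṁᵢCp,ᵢ
      = 6373.2 / 574.54 = 11.093 °C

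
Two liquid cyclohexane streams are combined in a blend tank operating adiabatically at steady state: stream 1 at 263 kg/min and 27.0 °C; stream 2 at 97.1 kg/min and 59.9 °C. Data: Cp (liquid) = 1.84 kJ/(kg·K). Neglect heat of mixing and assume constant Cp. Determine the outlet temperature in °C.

Adiabatic, steady state ⇒ Σ ṁᵢCp,ᵢ(T_out − Tᵢ) = 0
T_out = Σ ṁᵢCp,ᵢTᵢ / Σ ṁᵢCp,ᵢ
      = 23768 / 662.58 = 35.871 °C

T_out = 35.9 °C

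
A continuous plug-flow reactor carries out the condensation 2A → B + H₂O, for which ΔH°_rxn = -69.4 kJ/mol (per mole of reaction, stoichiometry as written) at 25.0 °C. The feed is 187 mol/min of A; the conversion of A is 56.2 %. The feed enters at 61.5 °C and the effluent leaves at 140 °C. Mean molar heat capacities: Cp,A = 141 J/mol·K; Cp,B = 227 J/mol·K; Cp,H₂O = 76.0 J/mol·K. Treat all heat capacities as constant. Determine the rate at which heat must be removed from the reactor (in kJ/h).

Extent of reaction ξ = 0.562 × 187 / 2 = 52.547 mol/min
Reaction term: ξ·ΔH°_rxn = 52.547 × -69.4 = -3646.8 kJ/min
Sensible, feed 61.5→25 °C: -962.4 kJ/min
Outlet flows (mol/min): A 81.906, B 52.547, H₂O 52.547
Sensible, products 25→140 °C: 3159.1 kJ/min
Q = ΔH = -1450.1 kJ/min = -24.168 kW
Heat removed = 87003 kJ/h

Q_out = 87000 kJ/h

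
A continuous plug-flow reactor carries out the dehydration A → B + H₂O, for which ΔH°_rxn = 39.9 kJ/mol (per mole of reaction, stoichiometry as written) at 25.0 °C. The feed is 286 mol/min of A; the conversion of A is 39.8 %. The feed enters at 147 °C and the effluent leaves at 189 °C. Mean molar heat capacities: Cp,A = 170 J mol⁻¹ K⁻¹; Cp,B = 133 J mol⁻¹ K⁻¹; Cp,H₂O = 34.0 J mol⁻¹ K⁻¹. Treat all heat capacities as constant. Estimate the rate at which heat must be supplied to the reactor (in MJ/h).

Q_in = 392 MJ/h

Extent of reaction ξ = 0.398 × 286 = 113.83 mol/min
Reaction term: ξ·ΔH°_rxn = 113.83 × 39.9 = 4541.7 kJ/min
Sensible, feed 147→25 °C: -5931.6 kJ/min
Outlet flows (mol/min): A 172.17, B 113.83, H₂O 113.83
Sensible, products 25→189 °C: 7917.7 kJ/min
Q = ΔH = 6527.8 kJ/min = 108.8 kW
Heat supplied = 391.67 MJ/h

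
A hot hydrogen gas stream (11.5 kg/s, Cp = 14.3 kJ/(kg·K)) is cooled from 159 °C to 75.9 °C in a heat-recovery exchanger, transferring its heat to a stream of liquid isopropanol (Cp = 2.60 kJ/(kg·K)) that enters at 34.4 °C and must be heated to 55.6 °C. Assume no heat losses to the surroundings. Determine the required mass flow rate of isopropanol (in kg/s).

Heat released by hot stream: Q = 11.5 × 14.3 × (159 − 75.9) = 13666 kJ/s
Energy balance on cold side (adiabatic exchanger): Q = ṁ_c·Cp_c·(T_c,out − T_c,in)
ṁ_c = 13666 / [2.60 × (55.6 − 34.4)] = 247.93 kg/s

ṁ_c = 248 kg/s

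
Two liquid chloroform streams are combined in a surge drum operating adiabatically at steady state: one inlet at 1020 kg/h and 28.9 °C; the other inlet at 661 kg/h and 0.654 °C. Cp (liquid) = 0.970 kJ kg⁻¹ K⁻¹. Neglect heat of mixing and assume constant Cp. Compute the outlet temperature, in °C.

T_out = 17.8 °C

Energy balance with Q = 0: Σ ṁᵢCp,ᵢ(T_out − Tᵢ) = 0
Σ ṁᵢCp,ᵢTᵢ = 1020×0.970×28.9 + 661×0.970×0.654 = 29013
Σ ṁᵢCp,ᵢ = 1020×0.970 + 661×0.970 = 1630.6
T_out = 29013 / 1630.6 = 17.793 °C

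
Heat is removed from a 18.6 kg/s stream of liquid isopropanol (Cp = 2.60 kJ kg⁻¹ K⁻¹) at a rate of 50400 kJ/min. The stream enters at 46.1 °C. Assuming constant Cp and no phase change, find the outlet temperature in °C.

Q = 50400 kJ/min = 840 kJ/s
ΔT = Q/(ṁ·Cp) = 840/(18.6×2.60) = 17.37 K
T_out = 46.1 − 17.37 = 28.73 °C

T_out = 28.7 °C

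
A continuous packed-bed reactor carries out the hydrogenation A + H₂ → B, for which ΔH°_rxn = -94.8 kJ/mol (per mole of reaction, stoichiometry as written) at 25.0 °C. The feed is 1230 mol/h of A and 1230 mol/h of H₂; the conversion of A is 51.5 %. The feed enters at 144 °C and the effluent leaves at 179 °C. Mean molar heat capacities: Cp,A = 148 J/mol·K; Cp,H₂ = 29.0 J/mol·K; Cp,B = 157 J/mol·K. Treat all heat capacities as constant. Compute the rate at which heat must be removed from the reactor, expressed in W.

Q_out = 15100 W

Extent of reaction ξ = 0.515 × 1230 = 633.45 mol/h
Reaction term: ξ·ΔH°_rxn = 633.45 × -94.8 = -60051 kJ/h
Sensible, feed 144→25 °C: -25907 kJ/h
Outlet flows (mol/h): A 596.55, H₂ 596.55, B 633.45
Sensible, products 25→179 °C: 31576 kJ/h
Q = ΔH = -54382 kJ/h = -15.106 kW
Heat removed = 15106 W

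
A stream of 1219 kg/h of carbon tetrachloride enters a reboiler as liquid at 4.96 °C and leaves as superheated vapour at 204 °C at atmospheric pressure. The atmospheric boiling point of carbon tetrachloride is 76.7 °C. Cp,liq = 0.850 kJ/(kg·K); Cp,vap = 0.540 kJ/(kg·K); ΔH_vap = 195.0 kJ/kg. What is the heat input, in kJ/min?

liquid 4.96→76.7 °C: 60.979 kJ/kg
vaporisation at 76.7 °C: 195 kJ/kg
vapour 76.7→204 °C: 68.742 kJ/kg
Δh = 60.979 + 195 + 68.742 = 324.72 kJ/kg
Q = ṁ·Δh = 1219 kg/h × 324.72 kJ/kg = 395830 kJ/h
|Q| = 109.95 kW = 6597.2 kJ/min

Q = 6600 kJ/min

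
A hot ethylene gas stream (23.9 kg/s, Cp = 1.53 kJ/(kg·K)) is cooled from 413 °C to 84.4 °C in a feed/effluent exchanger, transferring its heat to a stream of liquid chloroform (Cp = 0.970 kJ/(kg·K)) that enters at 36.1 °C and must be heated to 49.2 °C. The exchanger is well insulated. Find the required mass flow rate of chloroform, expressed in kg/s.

ṁ_c = 946 kg/s

Heat released by hot stream: Q = 23.9 × 1.53 × (413 − 84.4) = 12016 kJ/s
Energy balance on cold side (adiabatic exchanger): Q = ṁ_c·Cp_c·(T_c,out − T_c,in)
ṁ_c = 12016 / [0.970 × (49.2 − 36.1)] = 945.61 kg/s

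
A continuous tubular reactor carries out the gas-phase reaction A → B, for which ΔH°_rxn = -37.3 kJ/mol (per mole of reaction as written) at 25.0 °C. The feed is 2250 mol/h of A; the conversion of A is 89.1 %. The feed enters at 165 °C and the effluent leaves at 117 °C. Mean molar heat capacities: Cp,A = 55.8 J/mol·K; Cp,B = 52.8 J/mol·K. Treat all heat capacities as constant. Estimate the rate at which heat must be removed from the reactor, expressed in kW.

Extent of reaction ξ = 0.891 × 2250 = 2004.8 mol/h
Reaction term: ξ·ΔH°_rxn = 2004.8 × -37.3 = -74777 kJ/h
Sensible, feed 165→25 °C: -17577 kJ/h
Outlet flows (mol/h): A 245.25, B 2004.8
Sensible, products 25→117 °C: 10997 kJ/h
Q = ΔH = -81357 kJ/h = -22.599 kW
Heat removed = 22.599 kW

Q_out = 22.6 kW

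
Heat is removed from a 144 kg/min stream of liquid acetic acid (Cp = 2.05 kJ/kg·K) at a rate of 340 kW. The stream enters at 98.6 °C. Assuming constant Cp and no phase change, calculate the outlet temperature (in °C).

Q = 340 kW = 20400 kJ/min
ΔT = Q/(ṁ·Cp) = 20400/(144×2.05) = 69.106 K
T_out = 98.6 − 69.106 = 29.494 °C

T_out = 29.5 °C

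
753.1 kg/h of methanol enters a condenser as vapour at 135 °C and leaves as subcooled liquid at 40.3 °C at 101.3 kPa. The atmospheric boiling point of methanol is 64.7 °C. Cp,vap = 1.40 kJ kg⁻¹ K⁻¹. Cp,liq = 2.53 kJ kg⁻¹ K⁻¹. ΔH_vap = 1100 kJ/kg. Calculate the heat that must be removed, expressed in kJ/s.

Q_c = 264 kJ/s

vapour 135→64.7 °C: -98.42 kJ/kg
condensation at 64.7 °C: -1100 kJ/kg
liquid 64.7→40.3 °C: -61.732 kJ/kg
Δh = -98.42 + -1100 + -61.732 = -1260.2 kJ/kg
Q = ṁ·Δh = 753.1 kg/h × -1260.2 kJ/kg = -949020 kJ/h
|Q| = 263.62 kW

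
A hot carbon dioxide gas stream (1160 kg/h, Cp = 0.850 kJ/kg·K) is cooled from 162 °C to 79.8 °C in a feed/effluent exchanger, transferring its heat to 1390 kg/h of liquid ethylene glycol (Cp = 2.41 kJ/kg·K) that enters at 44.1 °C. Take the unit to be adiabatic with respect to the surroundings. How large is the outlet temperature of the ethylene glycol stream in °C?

Heat released by hot stream: Q = 1160 × 0.850 × (162 − 79.8) = 81049 kJ/h
Energy balance on cold side (adiabatic exchanger): Q = ṁ_c·Cp_c·(T_c,out − T_c,in)
T_c,out = 44.1 + 81049/(1390 × 2.41) = 68.295 °C

T_c,out = 68.3 °C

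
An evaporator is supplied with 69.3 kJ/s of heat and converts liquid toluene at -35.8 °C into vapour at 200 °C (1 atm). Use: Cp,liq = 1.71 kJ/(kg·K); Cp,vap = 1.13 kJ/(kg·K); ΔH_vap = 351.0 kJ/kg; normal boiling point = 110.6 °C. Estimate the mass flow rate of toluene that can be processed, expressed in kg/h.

Δh = 1.71×(110.6−-35.8) + 351.0 + 1.13×(200−110.6) = 702.37 kJ/kg
Q = 69.3 kJ/s = 69.3 kJ/s = 249480 kJ/h
ṁ = Q/Δh = 249480 / 702.37 = 355.2 kg/h

ṁ = 355 kg/h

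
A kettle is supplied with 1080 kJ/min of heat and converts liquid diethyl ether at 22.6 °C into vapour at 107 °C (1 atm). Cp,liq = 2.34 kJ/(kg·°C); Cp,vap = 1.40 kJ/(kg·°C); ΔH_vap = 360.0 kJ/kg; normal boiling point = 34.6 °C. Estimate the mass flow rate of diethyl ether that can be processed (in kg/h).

ṁ = 132 kg/h

Δh = 2.34×(34.6−22.6) + 360.0 + 1.40×(107−34.6) = 489.44 kJ/kg
Q = 1080 kJ/min = 18 kJ/s = 64800 kJ/h
ṁ = Q/Δh = 64800 / 489.44 = 132.4 kg/h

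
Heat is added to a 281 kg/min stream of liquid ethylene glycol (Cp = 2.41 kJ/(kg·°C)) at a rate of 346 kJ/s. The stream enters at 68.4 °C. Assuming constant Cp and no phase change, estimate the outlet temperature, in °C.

Q = 346 kJ/s = 20760 kJ/min
ΔT = Q/(ṁ·Cp) = 20760/(281×2.41) = 30.655 K
T_out = 68.4 + 30.655 = 99.055 °C

T_out = 99.1 °C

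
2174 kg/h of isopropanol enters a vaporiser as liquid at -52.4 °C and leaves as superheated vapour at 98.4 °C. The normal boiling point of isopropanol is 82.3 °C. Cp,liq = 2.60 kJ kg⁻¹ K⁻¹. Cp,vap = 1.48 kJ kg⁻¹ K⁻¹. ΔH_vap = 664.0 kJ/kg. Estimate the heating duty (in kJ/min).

liquid -52.4→82.3 °C: 350.22 kJ/kg
vaporisation at 82.3 °C: 664 kJ/kg
vapour 82.3→98.4 °C: 23.828 kJ/kg
Δh = 350.22 + 664 + 23.828 = 1038 kJ/kg
Q = ṁ·Δh = 2174 kg/h × 1038 kJ/kg = 2.2567e+06 kJ/h
|Q| = 626.87 kW = 37612 kJ/min

Q = 37600 kJ/min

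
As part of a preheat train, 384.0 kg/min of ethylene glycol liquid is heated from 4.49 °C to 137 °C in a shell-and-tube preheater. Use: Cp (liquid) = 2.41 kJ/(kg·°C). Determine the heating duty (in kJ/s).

Q = ṁ·Cp·ΔT = 384.0 × 2.41 × (137 − 4.49) = 122630 kJ/min
Converting: 122630 / 60 s = 2043.8 kW

Q = 2040 kJ/s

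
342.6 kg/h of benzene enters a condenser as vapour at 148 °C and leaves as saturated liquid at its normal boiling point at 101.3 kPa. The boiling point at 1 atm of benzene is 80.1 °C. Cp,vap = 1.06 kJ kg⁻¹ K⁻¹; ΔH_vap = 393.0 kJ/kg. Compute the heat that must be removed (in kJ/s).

Q_c = 44.3 kJ/s

vapour 148→80.1 °C: -71.974 kJ/kg
condensation at 80.1 °C: -393 kJ/kg
Δh = -71.974 + -393 = -464.97 kJ/kg
Q = ṁ·Δh = 342.6 kg/h × -464.97 kJ/kg = -159300 kJ/h
|Q| = 44.25 kW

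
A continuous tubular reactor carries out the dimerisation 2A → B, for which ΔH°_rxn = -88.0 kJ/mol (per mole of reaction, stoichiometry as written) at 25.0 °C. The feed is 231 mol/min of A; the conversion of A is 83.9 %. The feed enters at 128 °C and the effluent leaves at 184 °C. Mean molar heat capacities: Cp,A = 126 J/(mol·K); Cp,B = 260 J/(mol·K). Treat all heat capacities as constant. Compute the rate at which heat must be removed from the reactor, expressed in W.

Q_out = 113000 W

Extent of reaction ξ = 0.839 × 231 / 2 = 96.904 mol/min
Reaction term: ξ·ΔH°_rxn = 96.904 × -88.0 = -8527.6 kJ/min
Sensible, feed 128→25 °C: -2997.9 kJ/min
Outlet flows (mol/min): A 37.191, B 96.904
Sensible, products 25→184 °C: 4751.1 kJ/min
Q = ΔH = -6774.4 kJ/min = -112.91 kW
Heat removed = 112910 W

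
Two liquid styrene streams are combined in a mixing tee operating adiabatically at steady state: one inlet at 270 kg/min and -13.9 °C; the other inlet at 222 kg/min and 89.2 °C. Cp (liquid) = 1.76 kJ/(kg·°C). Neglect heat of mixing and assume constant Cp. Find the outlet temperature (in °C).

T_out = 32.6 °C

No heat crosses the boundary, so H_out = H_in.
T_out = Σ ṁᵢCp,ᵢTᵢ / Σ ṁᵢCp,ᵢ
      = 28247 / 865.92 = 32.621 °C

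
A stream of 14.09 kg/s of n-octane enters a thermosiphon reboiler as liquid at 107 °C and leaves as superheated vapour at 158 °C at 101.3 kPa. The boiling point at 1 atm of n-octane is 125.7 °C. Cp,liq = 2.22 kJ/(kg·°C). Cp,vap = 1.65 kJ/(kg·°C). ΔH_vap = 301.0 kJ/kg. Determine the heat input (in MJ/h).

liquid 107→125.7 °C: 41.514 kJ/kg
vaporisation at 125.7 °C: 301 kJ/kg
vapour 125.7→158 °C: 53.295 kJ/kg
Δh = 41.514 + 301 + 53.295 = 395.81 kJ/kg
Q = ṁ·Δh = 14.09 kg/s × 395.81 kJ/kg = 5576.9 kJ/s
|Q| = 5576.9 kW = 20077 MJ/h

Q = 20100 MJ/h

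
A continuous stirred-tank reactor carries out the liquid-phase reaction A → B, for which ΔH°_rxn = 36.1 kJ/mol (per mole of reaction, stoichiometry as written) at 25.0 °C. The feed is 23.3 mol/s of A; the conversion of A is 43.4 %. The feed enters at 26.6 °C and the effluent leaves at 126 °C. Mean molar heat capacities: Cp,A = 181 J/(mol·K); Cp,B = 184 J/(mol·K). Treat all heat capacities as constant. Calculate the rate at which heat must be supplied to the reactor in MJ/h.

Extent of reaction ξ = 0.434 × 23.3 = 10.112 mol/s
Reaction term: ξ·ΔH°_rxn = 10.112 × 36.1 = 365.05 kJ/s
Sensible, feed 26.6→25 °C: -6.7477 kJ/s
Outlet flows (mol/s): A 13.188, B 10.112
Sensible, products 25→126 °C: 429.01 kJ/s
Q = ΔH = 787.31 kJ/s = 787.31 kW
Heat supplied = 2834.3 MJ/h

Q_in = 2830 MJ/h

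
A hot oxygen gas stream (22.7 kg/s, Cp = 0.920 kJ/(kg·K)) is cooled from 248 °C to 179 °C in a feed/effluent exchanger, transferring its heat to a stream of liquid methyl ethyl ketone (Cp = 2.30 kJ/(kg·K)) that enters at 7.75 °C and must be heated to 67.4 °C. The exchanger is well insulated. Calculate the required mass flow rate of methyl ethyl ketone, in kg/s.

ṁ_c = 10.5 kg/s

Heat released by hot stream: Q = 22.7 × 0.920 × (248 − 179) = 1441 kJ/s
Energy balance on cold side (adiabatic exchanger): Q = ṁ_c·Cp_c·(T_c,out − T_c,in)
ṁ_c = 1441 / [2.30 × (67.4 − 7.75)] = 10.503 kg/s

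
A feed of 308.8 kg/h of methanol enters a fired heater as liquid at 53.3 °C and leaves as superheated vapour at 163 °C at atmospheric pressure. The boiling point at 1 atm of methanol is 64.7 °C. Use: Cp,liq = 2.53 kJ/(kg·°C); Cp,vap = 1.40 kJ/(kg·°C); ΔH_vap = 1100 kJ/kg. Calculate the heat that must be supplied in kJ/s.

liquid 53.3→64.7 °C: 28.842 kJ/kg
vaporisation at 64.7 °C: 1100 kJ/kg
vapour 64.7→163 °C: 137.62 kJ/kg
Δh = 28.842 + 1100 + 137.62 = 1266.5 kJ/kg
Q = ṁ·Δh = 308.8 kg/h × 1266.5 kJ/kg = 391080 kJ/h
|Q| = 108.63 kW

Q = 109 kJ/s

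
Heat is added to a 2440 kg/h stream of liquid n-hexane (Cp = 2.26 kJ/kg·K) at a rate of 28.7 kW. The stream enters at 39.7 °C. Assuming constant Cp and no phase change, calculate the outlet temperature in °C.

T_out = 58.4 °C

Q = 28.7 kW = 103320 kJ/h
ΔT = Q/(ṁ·Cp) = 103320/(2440×2.26) = 18.736 K
T_out = 39.7 + 18.736 = 58.436 °C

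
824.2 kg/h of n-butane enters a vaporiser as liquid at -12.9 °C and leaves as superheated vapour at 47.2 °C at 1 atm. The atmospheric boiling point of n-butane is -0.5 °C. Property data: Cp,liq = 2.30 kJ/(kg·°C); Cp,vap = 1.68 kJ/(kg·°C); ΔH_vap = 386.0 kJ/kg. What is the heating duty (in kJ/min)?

liquid -12.9→-0.5 °C: 28.52 kJ/kg
vaporisation at -0.5 °C: 386 kJ/kg
vapour -0.5→47.2 °C: 80.136 kJ/kg
Δh = 28.52 + 386 + 80.136 = 494.66 kJ/kg
Q = ṁ·Δh = 824.2 kg/h × 494.66 kJ/kg = 407700 kJ/h
|Q| = 113.25 kW = 6794.9 kJ/min

Q = 6790 kJ/min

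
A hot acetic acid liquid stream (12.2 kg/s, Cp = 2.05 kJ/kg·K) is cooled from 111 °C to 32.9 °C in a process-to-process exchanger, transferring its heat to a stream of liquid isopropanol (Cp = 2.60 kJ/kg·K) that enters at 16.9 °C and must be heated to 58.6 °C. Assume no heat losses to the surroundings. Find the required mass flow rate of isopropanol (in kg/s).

ṁ_c = 18.0 kg/s

Heat released by hot stream: Q = 12.2 × 2.05 × (111 − 32.9) = 1953.3 kJ/s
Energy balance on cold side (adiabatic exchanger): Q = ṁ_c·Cp_c·(T_c,out − T_c,in)
ṁ_c = 1953.3 / [2.60 × (58.6 − 16.9)] = 18.016 kg/s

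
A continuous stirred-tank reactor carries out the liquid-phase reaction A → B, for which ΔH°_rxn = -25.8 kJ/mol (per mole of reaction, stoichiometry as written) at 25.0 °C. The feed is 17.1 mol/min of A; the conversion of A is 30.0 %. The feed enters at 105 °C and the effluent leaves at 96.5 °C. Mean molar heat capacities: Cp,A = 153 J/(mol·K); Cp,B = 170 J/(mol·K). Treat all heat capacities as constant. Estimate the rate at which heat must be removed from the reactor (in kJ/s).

Extent of reaction ξ = 0.300 × 17.1 = 5.13 mol/min
Reaction term: ξ·ΔH°_rxn = 5.13 × -25.8 = -132.35 kJ/min
Sensible, feed 105→25 °C: -209.3 kJ/min
Outlet flows (mol/min): A 11.97, B 5.13
Sensible, products 25→96.5 °C: 193.3 kJ/min
Q = ΔH = -148.36 kJ/min = -2.4726 kW
Heat removed = 2.4726 kJ/s

Q_out = 2.47 kJ/s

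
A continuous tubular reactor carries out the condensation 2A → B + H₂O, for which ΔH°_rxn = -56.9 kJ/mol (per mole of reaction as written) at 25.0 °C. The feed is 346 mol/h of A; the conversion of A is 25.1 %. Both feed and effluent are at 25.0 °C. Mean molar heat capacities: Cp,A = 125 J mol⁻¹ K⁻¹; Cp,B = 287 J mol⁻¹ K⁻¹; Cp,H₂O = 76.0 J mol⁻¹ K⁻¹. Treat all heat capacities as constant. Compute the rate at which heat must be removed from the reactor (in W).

Extent of reaction ξ = 0.251 × 346 / 2 = 43.423 mol/h
Reaction term: ξ·ΔH°_rxn = 43.423 × -56.9 = -2470.8 kJ/h
Q = ΔH = -2470.8 kJ/h = -0.68632 kW
Heat removed = 686.32 W

Q_out = 686 W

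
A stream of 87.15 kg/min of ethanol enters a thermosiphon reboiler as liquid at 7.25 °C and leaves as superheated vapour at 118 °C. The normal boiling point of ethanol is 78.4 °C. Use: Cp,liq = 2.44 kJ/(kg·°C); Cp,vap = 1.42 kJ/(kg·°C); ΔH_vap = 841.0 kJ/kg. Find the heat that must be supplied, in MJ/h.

Q = 5600 MJ/h

liquid 7.25→78.4 °C: 173.61 kJ/kg
vaporisation at 78.4 °C: 841 kJ/kg
vapour 78.4→118 °C: 56.232 kJ/kg
Δh = 173.61 + 841 + 56.232 = 1070.8 kJ/kg
Q = ṁ·Δh = 87.15 kg/min × 1070.8 kJ/kg = 93324 kJ/min
|Q| = 1555.4 kW = 5599.4 MJ/h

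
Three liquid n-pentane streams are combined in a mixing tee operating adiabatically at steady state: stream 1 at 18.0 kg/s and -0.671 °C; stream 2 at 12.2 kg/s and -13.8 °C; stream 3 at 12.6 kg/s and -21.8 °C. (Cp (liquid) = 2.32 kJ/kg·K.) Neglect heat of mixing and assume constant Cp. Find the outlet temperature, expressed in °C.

Energy balance with Q = 0: Σ ṁᵢCp,ᵢ(T_out − Tᵢ) = 0
T_out = Σ ṁᵢCp,ᵢTᵢ / Σ ṁᵢCp,ᵢ
      = -1055.9 / 99.296 = -10.634 °C

T_out = -10.6 °C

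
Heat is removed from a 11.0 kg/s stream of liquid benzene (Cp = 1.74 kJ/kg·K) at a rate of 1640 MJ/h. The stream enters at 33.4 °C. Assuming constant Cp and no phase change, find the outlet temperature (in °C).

Q = 1640 MJ/h = 455.56 kJ/s
ΔT = Q/(ṁ·Cp) = 455.56/(11.0×1.74) = 23.801 K
T_out = 33.4 − 23.801 = 9.5988 °C

T_out = 9.60 °C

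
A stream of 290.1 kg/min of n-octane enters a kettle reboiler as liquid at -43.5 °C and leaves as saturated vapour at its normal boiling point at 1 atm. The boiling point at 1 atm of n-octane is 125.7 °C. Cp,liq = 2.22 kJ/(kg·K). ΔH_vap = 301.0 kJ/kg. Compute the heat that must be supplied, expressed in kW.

liquid -43.5→125.7 °C: 375.62 kJ/kg
vaporisation at 125.7 °C: 301 kJ/kg
Δh = 375.62 + 301 = 676.62 kJ/kg
Q = ṁ·Δh = 290.1 kg/min × 676.62 kJ/kg = 196290 kJ/min
|Q| = 3271.5 kW

Q = 3270 kW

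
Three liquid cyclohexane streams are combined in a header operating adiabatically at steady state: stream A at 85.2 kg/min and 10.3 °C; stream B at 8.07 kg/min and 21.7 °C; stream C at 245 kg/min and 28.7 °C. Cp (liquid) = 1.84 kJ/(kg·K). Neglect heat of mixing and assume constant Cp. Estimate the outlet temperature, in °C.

Adiabatic, steady state ⇒ Σ ṁᵢCp,ᵢ(T_out − Tᵢ) = 0
Σ ṁᵢCp,ᵢTᵢ = 85.2×1.84×10.3 + 8.07×1.84×21.7 + 245×1.84×28.7 = 14875
Σ ṁᵢCp,ᵢ = 85.2×1.84 + 8.07×1.84 + 245×1.84 = 622.42
T_out = 14875 / 622.42 = 23.899 °C

T_out = 23.9 °C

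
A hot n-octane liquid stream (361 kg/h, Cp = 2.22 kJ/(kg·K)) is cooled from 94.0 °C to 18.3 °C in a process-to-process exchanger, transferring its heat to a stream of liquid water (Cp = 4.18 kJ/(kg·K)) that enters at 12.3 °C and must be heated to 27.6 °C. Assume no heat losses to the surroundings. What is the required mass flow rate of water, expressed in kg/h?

Heat released by hot stream: Q = 361 × 2.22 × (94.0 − 18.3) = 60667 kJ/h
Energy balance on cold side (adiabatic exchanger): Q = ṁ_c·Cp_c·(T_c,out − T_c,in)
ṁ_c = 60667 / [4.18 × (27.6 − 12.3)] = 948.61 kg/h

ṁ_c = 949 kg/h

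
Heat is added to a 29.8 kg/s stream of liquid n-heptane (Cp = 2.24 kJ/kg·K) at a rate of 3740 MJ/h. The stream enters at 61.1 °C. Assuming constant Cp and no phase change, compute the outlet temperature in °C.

T_out = 76.7 °C

Q = 3740 MJ/h = 1038.9 kJ/s
ΔT = Q/(ṁ·Cp) = 1038.9/(29.8×2.24) = 15.563 K
T_out = 61.1 + 15.563 = 76.663 °C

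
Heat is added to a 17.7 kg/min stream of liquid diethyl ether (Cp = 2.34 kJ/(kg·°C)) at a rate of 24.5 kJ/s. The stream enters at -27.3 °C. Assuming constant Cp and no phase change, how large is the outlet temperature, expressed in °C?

T_out = 8.19 °C

Q = 24.5 kJ/s = 1470 kJ/min
ΔT = Q/(ṁ·Cp) = 1470/(17.7×2.34) = 35.492 K
T_out = -27.3 + 35.492 = 8.1918 °C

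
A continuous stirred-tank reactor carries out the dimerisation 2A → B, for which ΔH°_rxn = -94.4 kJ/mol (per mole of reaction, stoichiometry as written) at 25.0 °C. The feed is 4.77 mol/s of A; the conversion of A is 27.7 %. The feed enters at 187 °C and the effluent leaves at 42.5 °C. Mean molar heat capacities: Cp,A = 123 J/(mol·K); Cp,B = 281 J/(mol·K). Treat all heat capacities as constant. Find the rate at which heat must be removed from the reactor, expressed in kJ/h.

Q_out = 528000 kJ/h

Extent of reaction ξ = 0.277 × 4.77 / 2 = 0.66065 mol/s
Reaction term: ξ·ΔH°_rxn = 0.66065 × -94.4 = -62.365 kJ/s
Sensible, feed 187→25 °C: -95.047 kJ/s
Outlet flows (mol/s): A 3.4487, B 0.66065
Sensible, products 25→42.5 °C: 10.672 kJ/s
Q = ΔH = -146.74 kJ/s = -146.74 kW
Heat removed = 528260 kJ/h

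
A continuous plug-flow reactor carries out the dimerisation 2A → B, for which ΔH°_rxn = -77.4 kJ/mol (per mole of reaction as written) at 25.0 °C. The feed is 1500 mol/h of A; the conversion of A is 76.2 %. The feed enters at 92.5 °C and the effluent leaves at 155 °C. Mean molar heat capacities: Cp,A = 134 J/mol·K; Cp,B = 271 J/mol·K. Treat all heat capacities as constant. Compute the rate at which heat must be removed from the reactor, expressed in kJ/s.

Q_out = 8.74 kJ/s

Extent of reaction ξ = 0.762 × 1500 / 2 = 571.5 mol/h
Reaction term: ξ·ΔH°_rxn = 571.5 × -77.4 = -44234 kJ/h
Sensible, feed 92.5→25 °C: -13568 kJ/h
Outlet flows (mol/h): A 357, B 571.5
Sensible, products 25→155 °C: 26353 kJ/h
Q = ΔH = -31449 kJ/h = -8.7358 kW
Heat removed = 8.7358 kJ/s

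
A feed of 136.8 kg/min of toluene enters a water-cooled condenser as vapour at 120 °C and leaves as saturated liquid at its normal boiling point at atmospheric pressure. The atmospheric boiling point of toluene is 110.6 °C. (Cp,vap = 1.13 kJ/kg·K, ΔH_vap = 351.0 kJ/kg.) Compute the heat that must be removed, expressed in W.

vapour 120→110.6 °C: -10.622 kJ/kg
condensation at 110.6 °C: -351 kJ/kg
Δh = -10.622 + -351 = -361.62 kJ/kg
Q = ṁ·Δh = 136.8 kg/min × -361.62 kJ/kg = -49470 kJ/min
|Q| = 824.5 kW = 824500 W

Q_c = 824000 W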